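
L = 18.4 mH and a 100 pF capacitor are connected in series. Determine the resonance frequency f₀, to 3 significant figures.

ω₀ = 1/√(LC) = 1/√(0.0184 × 1e-10) = 737200 rad/s
f₀ = ω₀/(2π) = 117 kHz

117 kHz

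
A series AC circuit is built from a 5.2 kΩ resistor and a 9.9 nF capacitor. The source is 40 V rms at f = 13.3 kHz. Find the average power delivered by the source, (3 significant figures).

292 mW

ω = 2πf = 83570 rad/s
X_C = 1/(ωC) = 1210 Ω
Z = 5200 − j1210 Ω
|Z| = √(5200² + 1210²) = 5340 Ω
∠Z = arctan(-1210/5200) = -13.1°
I = V/|Z| = 7.49 mA
P = VI cos φ = 40 × 0.00749 × cos(-13.1°) = 292 mW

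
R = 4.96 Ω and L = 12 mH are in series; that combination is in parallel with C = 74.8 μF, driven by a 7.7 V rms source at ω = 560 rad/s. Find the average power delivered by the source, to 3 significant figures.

X_L = ωL = 6.72 Ω
X_C = 1/(ωC) = 23.9 Ω
Branch 1 (R+jX_L): Z₁ = 4.96 + j6.72 Ω, |Z₁| = 8.35 Ω
Branch 2 (−jX_C): Z₂ = −j23.9 Ω
Parallel: Z = Z₁Z₂/(Z₁+Z₂), |Z| = 11.2 Ω, ∠Z = 37.4°
I = V/|Z| = 690 mA
P = VI cos φ = 7.7 × 0.690 × cos(37.4°) = 4.22 W

4.22 W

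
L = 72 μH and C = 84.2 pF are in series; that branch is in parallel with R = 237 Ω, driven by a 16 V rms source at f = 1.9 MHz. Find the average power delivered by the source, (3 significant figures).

1.08 W

ω = 2πf = 1.194e+07 rad/s
X_L = ωL = 860 Ω
X_C = 1/(ωC) = 995 Ω
Branch 1: Z₁ = R = 237 Ω
Branch 2 (series LC): Z₂ = j(X_L − X_C) = −j135 Ω
Parallel: Z = Z₁Z₂/(Z₁+Z₂), |Z| = 118 Ω, ∠Z = -60.3°
I = V/|Z| = 136 mA
P = VI cos φ = 16 × 0.136 × cos(-60.3°) = 1.08 W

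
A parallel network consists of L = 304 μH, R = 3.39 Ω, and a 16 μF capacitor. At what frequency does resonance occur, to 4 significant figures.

ω₀ = 1/√(LC) = 1/√(0.000304 × 1.6e-05) = 14340 rad/s
f₀ = ω₀/(2π) = 2.282 kHz

2.282 kHz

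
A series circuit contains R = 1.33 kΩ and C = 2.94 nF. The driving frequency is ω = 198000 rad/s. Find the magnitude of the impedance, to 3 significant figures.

X_C = 1/(ωC) = 1720 Ω
Z = 1330 − j1720 Ω
|Z| = √(1330² + 1720²) = 2170 Ω

2170 Ω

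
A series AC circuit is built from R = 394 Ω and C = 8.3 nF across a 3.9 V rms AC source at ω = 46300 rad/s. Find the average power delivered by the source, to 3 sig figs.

X_C = 1/(ωC) = 2600 Ω
Z = 394 − j2600 Ω
|Z| = √(394² + 2600²) = 2630 Ω
∠Z = arctan(-2600/394) = -81.4°
I = V/|Z| = 1.48 mA
P = VI cos φ = 3.9 × 0.00148 × cos(-81.4°) = 865 μW

865 μW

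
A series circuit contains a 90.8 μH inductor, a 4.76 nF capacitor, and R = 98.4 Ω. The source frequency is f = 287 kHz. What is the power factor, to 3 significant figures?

0.902

ω = 2πf = 1.803e+06 rad/s
X_L = ωL = 164 Ω
X_C = 1/(ωC) = 117 Ω
Net reactance X = X_L − X_C = 47.2 Ω
Z = 98.4 + j47.2 Ω
|Z| = √(98.4² + 47.2²) = 109 Ω
∠Z = arctan(47.2/98.4) = 25.6°
cos φ = cos(25.6°) = 0.902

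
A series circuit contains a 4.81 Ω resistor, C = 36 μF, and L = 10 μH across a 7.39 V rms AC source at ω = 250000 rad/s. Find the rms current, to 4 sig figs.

1.376 A

X_L = ωL = 2.500 Ω
X_C = 1/(ωC) = 0.1111 Ω
Net reactance X = X_L − X_C = 2.389 Ω
Z = 4.810 + j2.389 Ω
|Z| = √(4.810² + 2.389²) = 5.371 Ω
I = V/|Z| = 7.39/5.371 = 1.376 A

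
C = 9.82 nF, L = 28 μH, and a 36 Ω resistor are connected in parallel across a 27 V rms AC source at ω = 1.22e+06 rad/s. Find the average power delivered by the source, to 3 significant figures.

20.3 W

X_L = ωL = 34.2 Ω
X_C = 1/(ωC) = 83.5 Ω
Parallel: admittances add. Y = 1/R + 1/(jωL) + jωC
Y = (0.0278 − j0.0173) S
|Y| = 0.0327 S → |Z| = 1/|Y| = 30.6 Ω, ∠Z = −∠Y = 31.9°
I = V/|Z| = 883 mA
P = VI cos φ = 27 × 0.883 × cos(31.9°) = 20.3 W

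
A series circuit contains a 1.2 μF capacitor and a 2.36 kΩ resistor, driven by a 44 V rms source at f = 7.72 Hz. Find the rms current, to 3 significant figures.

ω = 2πf = 48.51 rad/s
X_C = 1/(ωC) = 17200 Ω
Z = 2360 − j17200 Ω
|Z| = √(2360² + 17200²) = 17300 Ω
I = V/|Z| = 44/17300 = 2.54 mA

2.54 mA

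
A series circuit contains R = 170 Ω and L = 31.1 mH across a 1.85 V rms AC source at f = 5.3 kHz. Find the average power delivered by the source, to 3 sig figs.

ω = 2πf = 33300 rad/s
X_L = ωL = 1040 Ω
Z = 170 + j1040 Ω
|Z| = √(170² + 1040²) = 1050 Ω
∠Z = arctan(1040/170) = 80.7°
I = V/|Z| = 1.76 mA
P = VI cos φ = 1.85 × 0.00176 × cos(80.7°) = 528 μW

528 μW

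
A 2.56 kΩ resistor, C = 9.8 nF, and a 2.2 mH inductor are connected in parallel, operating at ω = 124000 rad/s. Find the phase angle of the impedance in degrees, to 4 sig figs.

X_L = ωL = 272.8 Ω
X_C = 1/(ωC) = 822.9 Ω
Parallel: admittances add. Y = 1/R + 1/(jωL) + jωC
Y = (0.0003906 − j0.002450) S
|Y| = 0.002481 S → |Z| = 1/|Y| = 403.0 Ω, ∠Z = −∠Y = 80.94°

80.94°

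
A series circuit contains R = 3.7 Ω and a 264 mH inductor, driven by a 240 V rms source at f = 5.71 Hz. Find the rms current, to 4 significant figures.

23.60 A

ω = 2πf = 35.88 rad/s
X_L = ωL = 9.472 Ω
Z = 3.700 + j9.472 Ω
|Z| = √(3.700² + 9.472²) = 10.17 Ω
I = V/|Z| = 240/10.17 = 23.60 A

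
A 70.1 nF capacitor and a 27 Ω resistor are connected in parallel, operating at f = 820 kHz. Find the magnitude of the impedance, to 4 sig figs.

ω = 2πf = 5.152e+06 rad/s
X_C = 1/(ωC) = 2.769 Ω
Parallel: admittances add. Y = 1/R + jωC
Y = (0.03704 + j0.3612) S
|Y| = 0.3631 S → |Z| = 1/|Y| = 2.754 Ω, ∠Z = −∠Y = -84.14°

2.754 Ω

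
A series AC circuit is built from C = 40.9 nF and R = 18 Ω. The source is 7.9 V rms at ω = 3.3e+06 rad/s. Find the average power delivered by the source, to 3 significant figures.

X_C = 1/(ωC) = 7.41 Ω
Z = 18.0 − j7.41 Ω
|Z| = √(18.0² + 7.41²) = 19.5 Ω
∠Z = arctan(-7.41/18.0) = -22.4°
I = V/|Z| = 406 mA
P = VI cos φ = 7.9 × 0.406 × cos(-22.4°) = 2.96 W

2.96 W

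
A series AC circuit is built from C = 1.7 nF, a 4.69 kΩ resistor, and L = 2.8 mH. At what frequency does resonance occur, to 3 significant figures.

ω₀ = 1/√(LC) = 1/√(0.0028 × 1.7e-09) = 458300 rad/s
f₀ = ω₀/(2π) = 72.9 kHz

72.9 kHz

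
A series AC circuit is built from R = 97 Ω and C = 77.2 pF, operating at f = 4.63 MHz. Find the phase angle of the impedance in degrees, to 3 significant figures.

ω = 2πf = 2.909e+07 rad/s
X_C = 1/(ωC) = 445 Ω
Z = 97.0 − j445 Ω
|Z| = √(97.0² + 445²) = 456 Ω
∠Z = arctan(-445/97.0) = -77.7°

-77.7°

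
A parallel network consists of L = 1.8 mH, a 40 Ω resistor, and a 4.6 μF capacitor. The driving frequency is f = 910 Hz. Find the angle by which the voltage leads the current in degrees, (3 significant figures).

ω = 2πf = 5718 rad/s
X_L = ωL = 10.3 Ω
X_C = 1/(ωC) = 38.0 Ω
Parallel: admittances add. Y = 1/R + 1/(jωL) + jωC
Y = (0.0250 − j0.0709) S
|Y| = 0.0751 S → |Z| = 1/|Y| = 13.3 Ω, ∠Z = −∠Y = 70.6°

70.6°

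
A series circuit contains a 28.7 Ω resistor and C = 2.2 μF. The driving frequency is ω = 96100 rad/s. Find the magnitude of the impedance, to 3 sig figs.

X_C = 1/(ωC) = 4.73 Ω
Z = 28.7 − j4.73 Ω
|Z| = √(28.7² + 4.73²) = 29.1 Ω

29.1 Ω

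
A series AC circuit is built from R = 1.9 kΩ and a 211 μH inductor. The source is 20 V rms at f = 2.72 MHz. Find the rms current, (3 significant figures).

4.91 mA

ω = 2πf = 1.709e+07 rad/s
X_L = ωL = 3610 Ω
Z = 1900 + j3610 Ω
|Z| = √(1900² + 3610²) = 4080 Ω
I = V/|Z| = 20/4080 = 4.91 mA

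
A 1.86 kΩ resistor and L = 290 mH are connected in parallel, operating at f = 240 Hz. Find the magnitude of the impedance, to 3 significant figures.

ω = 2πf = 1508 rad/s
X_L = ωL = 437 Ω
Parallel: admittances add. Y = 1/R + 1/(jωL)
Y = (0.000538 − j0.00229) S
|Y| = 0.00235 S → |Z| = 1/|Y| = 426 Ω, ∠Z = −∠Y = 76.8°

426 Ω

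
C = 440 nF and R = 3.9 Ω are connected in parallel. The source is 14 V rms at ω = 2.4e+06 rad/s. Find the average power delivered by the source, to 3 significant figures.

X_C = 1/(ωC) = 0.947 Ω
Parallel: admittances add. Y = 1/R + jωC
Y = (0.256 + j1.06) S
|Y| = 1.09 S → |Z| = 1/|Y| = 0.920 Ω, ∠Z = −∠Y = -76.4°
I = V/|Z| = 15.2 A
P = VI cos φ = 14 × 15.2 × cos(-76.4°) = 50.3 W

50.3 W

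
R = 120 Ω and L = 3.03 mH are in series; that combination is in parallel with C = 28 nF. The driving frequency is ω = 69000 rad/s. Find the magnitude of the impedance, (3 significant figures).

X_L = ωL = 209 Ω
X_C = 1/(ωC) = 518 Ω
Branch 1 (R+jX_L): Z₁ = 120 + j209 Ω, |Z₁| = 241 Ω
Branch 2 (−jX_C): Z₂ = −j518 Ω
Parallel: Z = Z₁Z₂/(Z₁+Z₂), |Z| = 377 Ω, ∠Z = 38.9°

377 Ω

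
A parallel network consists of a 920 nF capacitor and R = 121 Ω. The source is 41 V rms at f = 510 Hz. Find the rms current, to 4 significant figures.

ω = 2πf = 3204 rad/s
X_C = 1/(ωC) = 339.2 Ω
Parallel: admittances add. Y = 1/R + jωC
Y = (0.008264 + j0.002948) S
|Y| = 0.008775 S → |Z| = 1/|Y| = 114.0 Ω, ∠Z = −∠Y = -19.63°
I = V/|Z| = 41/114.0 = 359.8 mA

359.8 mA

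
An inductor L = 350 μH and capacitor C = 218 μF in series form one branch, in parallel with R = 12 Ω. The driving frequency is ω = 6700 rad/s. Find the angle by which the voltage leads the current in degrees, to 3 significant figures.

82.1°

X_L = ωL = 2.35 Ω
X_C = 1/(ωC) = 0.685 Ω
Branch 1: Z₁ = R = 12.0 Ω
Branch 2 (series LC): Z₂ = j(X_L − X_C) = j1.66 Ω
Parallel: Z = Z₁Z₂/(Z₁+Z₂), |Z| = 1.64 Ω, ∠Z = 82.1°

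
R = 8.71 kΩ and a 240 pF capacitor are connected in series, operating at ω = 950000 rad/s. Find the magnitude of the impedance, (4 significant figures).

9752 Ω

X_C = 1/(ωC) = 4386 Ω
Z = 8710 − j4386 Ω
|Z| = √(8710² + 4386²) = 9752 Ω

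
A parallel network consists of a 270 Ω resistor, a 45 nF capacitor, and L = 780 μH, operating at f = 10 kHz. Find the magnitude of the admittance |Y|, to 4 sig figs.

17.96 mS

ω = 2πf = 62830 rad/s
X_L = ωL = 49.01 Ω
X_C = 1/(ωC) = 353.7 Ω
Parallel: admittances add. Y = 1/R + 1/(jωL) + jωC
Y = (0.003704 − j0.01758) S
|Y| = 0.01796 S → |Z| = 1/|Y| = 55.67 Ω, ∠Z = −∠Y = 78.10°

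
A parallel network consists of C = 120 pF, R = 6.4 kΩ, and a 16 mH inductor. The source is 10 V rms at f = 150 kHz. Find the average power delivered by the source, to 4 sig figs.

ω = 2πf = 942500 rad/s
X_L = ωL = 15080 Ω
X_C = 1/(ωC) = 8842 Ω
Parallel: admittances add. Y = 1/R + 1/(jωL) + jωC
Y = (0.0001563 + j4.678e-05) S
|Y| = 0.0001631 S → |Z| = 1/|Y| = 6131 Ω, ∠Z = −∠Y = -16.67°
I = V/|Z| = 1.631 mA
P = VI cos φ = 10 × 0.001631 × cos(-16.67°) = 15.62 mW

15.62 mW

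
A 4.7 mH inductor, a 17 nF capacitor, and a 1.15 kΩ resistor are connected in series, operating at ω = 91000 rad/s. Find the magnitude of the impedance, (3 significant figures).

X_L = ωL = 428 Ω
X_C = 1/(ωC) = 646 Ω
Net reactance X = X_L − X_C = -219 Ω
Z = 1150 − j219 Ω
|Z| = √(1150² + 219²) = 1170 Ω

1170 Ω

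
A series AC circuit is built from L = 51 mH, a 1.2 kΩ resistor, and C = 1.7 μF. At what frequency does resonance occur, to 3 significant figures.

541 Hz

ω₀ = 1/√(LC) = 1/√(0.051 × 1.7e-06) = 3396 rad/s
f₀ = ω₀/(2π) = 541 Hz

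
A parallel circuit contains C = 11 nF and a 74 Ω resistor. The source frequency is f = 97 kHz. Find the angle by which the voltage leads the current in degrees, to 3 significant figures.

ω = 2πf = 609500 rad/s
X_C = 1/(ωC) = 149 Ω
Parallel: admittances add. Y = 1/R + jωC
Y = (0.0135 + j0.00670) S
|Y| = 0.0151 S → |Z| = 1/|Y| = 66.3 Ω, ∠Z = −∠Y = -26.4°

-26.4°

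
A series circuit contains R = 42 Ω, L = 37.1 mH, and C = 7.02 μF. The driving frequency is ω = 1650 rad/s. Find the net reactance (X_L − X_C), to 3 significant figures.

-25.1 Ω

X_L = ωL = 61.2 Ω
X_C = 1/(ωC) = 86.3 Ω
X = 61.2 − 86.3 = -25.1 Ω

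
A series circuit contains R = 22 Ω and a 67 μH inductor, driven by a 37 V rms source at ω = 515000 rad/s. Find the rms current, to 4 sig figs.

X_L = ωL = 34.51 Ω
Z = 22.00 + j34.51 Ω
|Z| = √(22.00² + 34.51²) = 40.92 Ω
I = V/|Z| = 37/40.92 = 904.2 mA

904.2 mA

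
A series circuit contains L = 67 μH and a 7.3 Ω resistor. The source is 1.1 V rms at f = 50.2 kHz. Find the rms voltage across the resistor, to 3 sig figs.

ω = 2πf = 315400 rad/s
X_L = ωL = 21.1 Ω
Z = 7.30 + j21.1 Ω
|Z| = √(7.30² + 21.1²) = 22.4 Ω
I = V/|Z| = 49.2 mA
V_R = I·|Z_R| = 0.0492 × 7.30 = 0.359 V

0.359 V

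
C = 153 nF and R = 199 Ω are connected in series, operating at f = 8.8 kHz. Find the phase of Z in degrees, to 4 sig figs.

-30.71°

ω = 2πf = 55290 rad/s
X_C = 1/(ωC) = 118.2 Ω
Z = 199.0 − j118.2 Ω
|Z| = √(199.0² + 118.2²) = 231.5 Ω
∠Z = arctan(-118.2/199.0) = -30.71°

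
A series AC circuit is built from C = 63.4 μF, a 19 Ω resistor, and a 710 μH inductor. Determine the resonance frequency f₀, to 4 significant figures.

750.1 Hz

ω₀ = 1/√(LC) = 1/√(0.00071 × 6.34e-05) = 4713 rad/s
f₀ = ω₀/(2π) = 750.1 Hz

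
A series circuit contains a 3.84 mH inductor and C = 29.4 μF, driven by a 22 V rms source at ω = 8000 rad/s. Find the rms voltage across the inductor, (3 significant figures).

25.5 V

X_L = ωL = 30.7 Ω
X_C = 1/(ωC) = 4.25 Ω
Net reactance X = X_L − X_C = 26.5 Ω
Z = j26.5 Ω
|Z| = √(0² + 26.5²) = 26.5 Ω
I = V/|Z| = 831 mA
V_L = I·|Z_L| = 0.831 × 30.7 = 25.5 V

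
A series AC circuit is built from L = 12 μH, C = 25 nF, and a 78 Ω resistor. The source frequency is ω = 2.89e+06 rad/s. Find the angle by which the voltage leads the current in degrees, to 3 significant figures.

15.0°

X_L = ωL = 34.7 Ω
X_C = 1/(ωC) = 13.8 Ω
Net reactance X = X_L − X_C = 20.8 Ω
Z = 78.0 + j20.8 Ω
|Z| = √(78.0² + 20.8²) = 80.7 Ω
∠Z = arctan(20.8/78.0) = 15.0°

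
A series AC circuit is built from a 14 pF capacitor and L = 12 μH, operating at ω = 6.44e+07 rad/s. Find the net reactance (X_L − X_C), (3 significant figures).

-336 Ω

X_L = ωL = 773 Ω
X_C = 1/(ωC) = 1110 Ω
X = 773 − 1110 = -336 Ω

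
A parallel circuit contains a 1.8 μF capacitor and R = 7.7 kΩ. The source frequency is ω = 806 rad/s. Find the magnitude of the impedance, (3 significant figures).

687 Ω

X_C = 1/(ωC) = 689 Ω
Parallel: admittances add. Y = 1/R + jωC
Y = (0.000130 + j0.00145) S
|Y| = 0.00146 S → |Z| = 1/|Y| = 687 Ω, ∠Z = −∠Y = -84.9°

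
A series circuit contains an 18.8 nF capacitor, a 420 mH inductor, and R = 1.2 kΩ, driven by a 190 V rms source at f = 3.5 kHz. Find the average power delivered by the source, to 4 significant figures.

ω = 2πf = 21990 rad/s
X_L = ωL = 9236 Ω
X_C = 1/(ωC) = 2419 Ω
Net reactance X = X_L − X_C = 6818 Ω
Z = 1200 + j6818 Ω
|Z| = √(1200² + 6818²) = 6922 Ω
∠Z = arctan(6818/1200) = 80.02°
I = V/|Z| = 27.45 mA
P = VI cos φ = 190 × 0.02745 × cos(80.02°) = 904.0 mW

904.0 mW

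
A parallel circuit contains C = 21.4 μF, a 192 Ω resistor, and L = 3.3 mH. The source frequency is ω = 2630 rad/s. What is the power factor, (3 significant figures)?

X_L = ωL = 8.68 Ω
X_C = 1/(ωC) = 17.8 Ω
Parallel: admittances add. Y = 1/R + 1/(jωL) + jωC
Y = (0.00521 − j0.0589) S
|Y| = 0.0592 S → |Z| = 1/|Y| = 16.9 Ω, ∠Z = −∠Y = 84.9°
cos φ = cos(84.9°) = 0.0880

0.0880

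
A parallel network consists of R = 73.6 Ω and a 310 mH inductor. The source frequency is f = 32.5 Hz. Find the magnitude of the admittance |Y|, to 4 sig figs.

20.84 mS

ω = 2πf = 204.2 rad/s
X_L = ωL = 63.30 Ω
Parallel: admittances add. Y = 1/R + 1/(jωL)
Y = (0.01359 − j0.01580) S
|Y| = 0.02084 S → |Z| = 1/|Y| = 47.99 Ω, ∠Z = −∠Y = 49.30°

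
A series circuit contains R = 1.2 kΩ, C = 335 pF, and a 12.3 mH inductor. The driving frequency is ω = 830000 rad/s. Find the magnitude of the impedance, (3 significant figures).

X_L = ωL = 10200 Ω
X_C = 1/(ωC) = 3600 Ω
Net reactance X = X_L − X_C = 6610 Ω
Z = 1200 + j6610 Ω
|Z| = √(1200² + 6610²) = 6720 Ω

6720 Ω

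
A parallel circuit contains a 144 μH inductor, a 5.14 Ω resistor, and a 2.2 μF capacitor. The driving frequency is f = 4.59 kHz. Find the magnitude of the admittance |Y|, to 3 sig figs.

263 mS

ω = 2πf = 28840 rad/s
X_L = ωL = 4.15 Ω
X_C = 1/(ωC) = 15.8 Ω
Parallel: admittances add. Y = 1/R + 1/(jωL) + jωC
Y = (0.195 − j0.177) S
|Y| = 0.263 S → |Z| = 1/|Y| = 3.80 Ω, ∠Z = −∠Y = 42.4°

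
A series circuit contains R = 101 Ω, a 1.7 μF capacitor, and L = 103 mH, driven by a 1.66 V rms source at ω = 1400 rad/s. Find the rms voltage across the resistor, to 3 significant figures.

X_L = ωL = 144 Ω
X_C = 1/(ωC) = 420 Ω
Net reactance X = X_L − X_C = -276 Ω
Z = 101 − j276 Ω
|Z| = √(101² + 276²) = 294 Ω
I = V/|Z| = 5.65 mA
V_R = I·|Z_R| = 0.00565 × 101 = 0.571 V

0.571 V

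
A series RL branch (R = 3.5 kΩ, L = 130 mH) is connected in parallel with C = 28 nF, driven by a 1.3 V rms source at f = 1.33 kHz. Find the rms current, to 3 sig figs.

393 μA

ω = 2πf = 8357 rad/s
X_L = ωL = 1090 Ω
X_C = 1/(ωC) = 4270 Ω
Branch 1 (R+jX_L): Z₁ = 3500 + j1090 Ω, |Z₁| = 3660 Ω
Branch 2 (−jX_C): Z₂ = −j4270 Ω
Parallel: Z = Z₁Z₂/(Z₁+Z₂), |Z| = 3310 Ω, ∠Z = -30.4°
I = V/|Z| = 1.3/3310 = 393 μA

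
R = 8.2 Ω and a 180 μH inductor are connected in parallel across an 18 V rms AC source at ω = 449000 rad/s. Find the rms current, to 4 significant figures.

X_L = ωL = 80.82 Ω
Parallel: admittances add. Y = 1/R + 1/(jωL)
Y = (0.1220 − j0.01237) S
|Y| = 0.1226 S → |Z| = 1/|Y| = 8.158 Ω, ∠Z = −∠Y = 5.793°
I = V/|Z| = 18/8.158 = 2.206 A

2.206 A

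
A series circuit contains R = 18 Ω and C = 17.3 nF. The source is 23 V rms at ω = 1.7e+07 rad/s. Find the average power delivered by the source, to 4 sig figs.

X_C = 1/(ωC) = 3.400 Ω
Z = 18.00 − j3.400 Ω
|Z| = √(18.00² + 3.400²) = 18.32 Ω
∠Z = arctan(-3.400/18.00) = -10.70°
I = V/|Z| = 1.256 A
P = VI cos φ = 23 × 1.256 × cos(-10.70°) = 28.38 W

28.38 W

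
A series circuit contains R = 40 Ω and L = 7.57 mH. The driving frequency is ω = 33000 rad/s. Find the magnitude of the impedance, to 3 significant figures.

X_L = ωL = 250 Ω
Z = 40.0 + j250 Ω
|Z| = √(40.0² + 250²) = 253 Ω

253 Ω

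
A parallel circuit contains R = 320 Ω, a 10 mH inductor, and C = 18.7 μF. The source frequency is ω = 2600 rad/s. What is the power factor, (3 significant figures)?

0.294

X_L = ωL = 26.0 Ω
X_C = 1/(ωC) = 20.6 Ω
Parallel: admittances add. Y = 1/R + 1/(jωL) + jωC
Y = (0.00313 + j0.0102) S
|Y| = 0.0106 S → |Z| = 1/|Y| = 94.1 Ω, ∠Z = −∠Y = -72.9°
cos φ = cos(-72.9°) = 0.294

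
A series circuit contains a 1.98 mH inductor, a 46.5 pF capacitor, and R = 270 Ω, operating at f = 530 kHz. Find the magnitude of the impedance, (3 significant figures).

ω = 2πf = 3.33e+06 rad/s
X_L = ωL = 6590 Ω
X_C = 1/(ωC) = 6460 Ω
Net reactance X = X_L − X_C = 136 Ω
Z = 270 + j136 Ω
|Z| = √(270² + 136²) = 302 Ω

302 Ω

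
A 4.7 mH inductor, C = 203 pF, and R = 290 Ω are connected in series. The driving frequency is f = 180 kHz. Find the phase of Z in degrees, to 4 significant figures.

73.19°

ω = 2πf = 1.131e+06 rad/s
X_L = ωL = 5316 Ω
X_C = 1/(ωC) = 4356 Ω
Net reactance X = X_L − X_C = 959.9 Ω
Z = 290.0 + j959.9 Ω
|Z| = √(290.0² + 959.9²) = 1003 Ω
∠Z = arctan(959.9/290.0) = 73.19°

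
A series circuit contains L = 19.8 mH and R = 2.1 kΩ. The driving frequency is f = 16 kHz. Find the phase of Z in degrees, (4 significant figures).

ω = 2πf = 100500 rad/s
X_L = ωL = 1991 Ω
Z = 2100 + j1991 Ω
|Z| = √(2100² + 1991²) = 2893 Ω
∠Z = arctan(1991/2100) = 43.47°

43.47°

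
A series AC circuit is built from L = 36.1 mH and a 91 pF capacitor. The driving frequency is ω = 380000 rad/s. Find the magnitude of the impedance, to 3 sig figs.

15200 Ω

X_L = ωL = 13700 Ω
X_C = 1/(ωC) = 28900 Ω
Net reactance X = X_L − X_C = -15200 Ω
Z = − j15200 Ω
|Z| = √(0² + 15200²) = 15200 Ω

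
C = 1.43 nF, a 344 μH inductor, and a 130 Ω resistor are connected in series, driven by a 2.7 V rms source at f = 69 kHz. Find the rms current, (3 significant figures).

ω = 2πf = 433500 rad/s
X_L = ωL = 149 Ω
X_C = 1/(ωC) = 1610 Ω
Net reactance X = X_L − X_C = -1460 Ω
Z = 130 − j1460 Ω
|Z| = √(130² + 1460²) = 1470 Ω
I = V/|Z| = 2.7/1470 = 1.84 mA

1.84 mA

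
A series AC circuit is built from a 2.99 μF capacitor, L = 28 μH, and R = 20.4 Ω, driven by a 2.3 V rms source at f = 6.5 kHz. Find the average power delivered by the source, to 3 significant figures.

232 mW

ω = 2πf = 40840 rad/s
X_L = ωL = 1.14 Ω
X_C = 1/(ωC) = 8.19 Ω
Net reactance X = X_L − X_C = -7.05 Ω
Z = 20.4 − j7.05 Ω
|Z| = √(20.4² + 7.05²) = 21.6 Ω
∠Z = arctan(-7.05/20.4) = -19.1°
I = V/|Z| = 107 mA
P = VI cos φ = 2.3 × 0.107 × cos(-19.1°) = 232 mW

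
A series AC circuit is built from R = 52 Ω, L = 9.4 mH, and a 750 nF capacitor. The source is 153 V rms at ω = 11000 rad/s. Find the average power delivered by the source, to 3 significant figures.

X_L = ωL = 103 Ω
X_C = 1/(ωC) = 121 Ω
Net reactance X = X_L − X_C = -17.8 Ω
Z = 52.0 − j17.8 Ω
|Z| = √(52.0² + 17.8²) = 55.0 Ω
∠Z = arctan(-17.8/52.0) = -18.9°
I = V/|Z| = 2.78 A
P = VI cos φ = 153 × 2.78 × cos(-18.9°) = 403 W

403 W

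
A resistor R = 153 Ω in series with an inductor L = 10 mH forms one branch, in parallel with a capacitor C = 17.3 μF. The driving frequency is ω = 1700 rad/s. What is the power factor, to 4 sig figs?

X_L = ωL = 17.00 Ω
X_C = 1/(ωC) = 34.00 Ω
Branch 1 (R+jX_L): Z₁ = 153.0 + j17.00 Ω, |Z₁| = 153.9 Ω
Branch 2 (−jX_C): Z₂ = −j34.00 Ω
Parallel: Z = Z₁Z₂/(Z₁+Z₂), |Z| = 34.00 Ω, ∠Z = -77.32°
cos φ = cos(-77.32°) = 0.2195

0.2195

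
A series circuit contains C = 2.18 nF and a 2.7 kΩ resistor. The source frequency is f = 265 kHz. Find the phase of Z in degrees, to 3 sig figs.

-5.83°

ω = 2πf = 1.665e+06 rad/s
X_C = 1/(ωC) = 275 Ω
Z = 2700 − j275 Ω
|Z| = √(2700² + 275²) = 2710 Ω
∠Z = arctan(-275/2700) = -5.83°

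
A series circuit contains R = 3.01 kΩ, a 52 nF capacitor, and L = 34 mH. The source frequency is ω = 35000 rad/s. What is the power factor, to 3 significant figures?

X_L = ωL = 1190 Ω
X_C = 1/(ωC) = 549 Ω
Net reactance X = X_L − X_C = 641 Ω
Z = 3010 + j641 Ω
|Z| = √(3010² + 641²) = 3080 Ω
∠Z = arctan(641/3010) = 12.0°
cos φ = cos(12.0°) = 0.978

0.978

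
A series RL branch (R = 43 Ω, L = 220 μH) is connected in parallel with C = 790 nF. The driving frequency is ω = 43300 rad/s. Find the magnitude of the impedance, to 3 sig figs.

X_L = ωL = 9.53 Ω
X_C = 1/(ωC) = 29.2 Ω
Branch 1 (R+jX_L): Z₁ = 43.0 + j9.53 Ω, |Z₁| = 44.0 Ω
Branch 2 (−jX_C): Z₂ = −j29.2 Ω
Parallel: Z = Z₁Z₂/(Z₁+Z₂), |Z| = 27.2 Ω, ∠Z = -52.9°

27.2 Ω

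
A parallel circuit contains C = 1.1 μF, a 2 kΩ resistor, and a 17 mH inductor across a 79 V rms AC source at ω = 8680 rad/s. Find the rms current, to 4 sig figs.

222.5 mA

X_L = ωL = 147.6 Ω
X_C = 1/(ωC) = 104.7 Ω
Parallel: admittances add. Y = 1/R + 1/(jωL) + jωC
Y = (0.0005000 + j0.002771) S
|Y| = 0.002816 S → |Z| = 1/|Y| = 355.1 Ω, ∠Z = −∠Y = -79.77°
I = V/|Z| = 79/355.1 = 222.5 mA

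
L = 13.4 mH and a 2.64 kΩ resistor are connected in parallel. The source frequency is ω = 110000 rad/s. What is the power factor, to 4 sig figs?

0.4875

X_L = ωL = 1474 Ω
Parallel: admittances add. Y = 1/R + 1/(jωL)
Y = (0.0003788 − j0.0006784) S
|Y| = 0.0007770 S → |Z| = 1/|Y| = 1287 Ω, ∠Z = −∠Y = 60.82°
cos φ = cos(60.82°) = 0.4875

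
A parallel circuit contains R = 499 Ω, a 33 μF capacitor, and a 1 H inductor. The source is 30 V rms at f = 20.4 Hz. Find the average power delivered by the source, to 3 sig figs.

ω = 2πf = 128.2 rad/s
X_L = ωL = 128 Ω
X_C = 1/(ωC) = 236 Ω
Parallel: admittances add. Y = 1/R + 1/(jωL) + jωC
Y = (0.00200 − j0.00357) S
|Y| = 0.00410 S → |Z| = 1/|Y| = 244 Ω, ∠Z = −∠Y = 60.7°
I = V/|Z| = 123 mA
P = VI cos φ = 30 × 0.123 × cos(60.7°) = 1.80 W

1.80 W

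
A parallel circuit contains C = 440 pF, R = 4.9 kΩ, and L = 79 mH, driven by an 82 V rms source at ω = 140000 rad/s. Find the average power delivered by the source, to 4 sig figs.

1.372 W

X_L = ωL = 11060 Ω
X_C = 1/(ωC) = 16230 Ω
Parallel: admittances add. Y = 1/R + 1/(jωL) + jωC
Y = (0.0002041 − j2.882e-05) S
|Y| = 0.0002061 S → |Z| = 1/|Y| = 4852 Ω, ∠Z = −∠Y = 8.037°
I = V/|Z| = 16.90 mA
P = VI cos φ = 82 × 0.01690 × cos(8.037°) = 1.372 W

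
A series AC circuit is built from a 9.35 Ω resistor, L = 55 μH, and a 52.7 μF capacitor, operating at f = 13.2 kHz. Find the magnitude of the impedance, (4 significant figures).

ω = 2πf = 82940 rad/s
X_L = ωL = 4.562 Ω
X_C = 1/(ωC) = 0.2288 Ω
Net reactance X = X_L − X_C = 4.333 Ω
Z = 9.350 + j4.333 Ω
|Z| = √(9.350² + 4.333²) = 10.31 Ω

10.31 Ω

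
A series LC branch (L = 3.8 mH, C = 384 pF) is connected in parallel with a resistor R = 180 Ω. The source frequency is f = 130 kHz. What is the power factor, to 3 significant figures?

0.424

ω = 2πf = 816800 rad/s
X_L = ωL = 3100 Ω
X_C = 1/(ωC) = 3190 Ω
Branch 1: Z₁ = R = 180 Ω
Branch 2 (series LC): Z₂ = j(X_L − X_C) = −j84.3 Ω
Parallel: Z = Z₁Z₂/(Z₁+Z₂), |Z| = 76.3 Ω, ∠Z = -64.9°
cos φ = cos(-64.9°) = 0.424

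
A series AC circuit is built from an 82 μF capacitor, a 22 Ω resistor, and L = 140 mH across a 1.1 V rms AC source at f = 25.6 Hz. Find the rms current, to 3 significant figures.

19.1 mA

ω = 2πf = 160.8 rad/s
X_L = ωL = 22.5 Ω
X_C = 1/(ωC) = 75.8 Ω
Net reactance X = X_L − X_C = -53.3 Ω
Z = 22.0 − j53.3 Ω
|Z| = √(22.0² + 53.3²) = 57.7 Ω
I = V/|Z| = 1.1/57.7 = 19.1 mA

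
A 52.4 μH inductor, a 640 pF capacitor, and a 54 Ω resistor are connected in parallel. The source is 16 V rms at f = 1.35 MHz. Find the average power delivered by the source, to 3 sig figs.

ω = 2πf = 8.482e+06 rad/s
X_L = ωL = 444 Ω
X_C = 1/(ωC) = 184 Ω
Parallel: admittances add. Y = 1/R + 1/(jωL) + jωC
Y = (0.0185 + j0.00318) S
|Y| = 0.0188 S → |Z| = 1/|Y| = 53.2 Ω, ∠Z = −∠Y = -9.74°
I = V/|Z| = 301 mA
P = VI cos φ = 16 × 0.301 × cos(-9.74°) = 4.74 W

4.74 W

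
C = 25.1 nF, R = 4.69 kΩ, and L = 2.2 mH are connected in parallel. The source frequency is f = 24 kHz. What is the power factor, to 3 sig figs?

0.267

ω = 2πf = 150800 rad/s
X_L = ωL = 332 Ω
X_C = 1/(ωC) = 264 Ω
Parallel: admittances add. Y = 1/R + 1/(jωL) + jωC
Y = (0.000213 + j0.000771) S
|Y| = 0.000800 S → |Z| = 1/|Y| = 1250 Ω, ∠Z = −∠Y = -74.5°
cos φ = cos(-74.5°) = 0.267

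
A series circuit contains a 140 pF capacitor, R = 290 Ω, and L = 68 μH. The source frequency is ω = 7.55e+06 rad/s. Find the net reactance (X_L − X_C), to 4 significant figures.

X_L = ωL = 513.4 Ω
X_C = 1/(ωC) = 946.1 Ω
X = 513.4 − 946.1 = -432.7 Ω

-432.7 Ω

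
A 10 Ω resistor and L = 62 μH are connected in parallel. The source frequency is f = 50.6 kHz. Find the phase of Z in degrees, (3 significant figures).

26.9°

ω = 2πf = 317900 rad/s
X_L = ωL = 19.7 Ω
Parallel: admittances add. Y = 1/R + 1/(jωL)
Y = (0.100 − j0.0507) S
|Y| = 0.112 S → |Z| = 1/|Y| = 8.92 Ω, ∠Z = −∠Y = 26.9°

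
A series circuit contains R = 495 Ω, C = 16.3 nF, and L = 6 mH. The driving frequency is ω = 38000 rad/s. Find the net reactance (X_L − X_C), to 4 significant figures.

X_L = ωL = 228.0 Ω
X_C = 1/(ωC) = 1614 Ω
X = 228.0 − 1614 = -1386 Ω

-1386 Ω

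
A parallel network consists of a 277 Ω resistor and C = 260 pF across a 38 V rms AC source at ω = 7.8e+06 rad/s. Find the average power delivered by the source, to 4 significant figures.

5.213 W

X_C = 1/(ωC) = 493.1 Ω
Parallel: admittances add. Y = 1/R + jωC
Y = (0.003610 + j0.002028) S
|Y| = 0.004141 S → |Z| = 1/|Y| = 241.5 Ω, ∠Z = −∠Y = -29.33°
I = V/|Z| = 157.3 mA
P = VI cos φ = 38 × 0.1573 × cos(-29.33°) = 5.213 W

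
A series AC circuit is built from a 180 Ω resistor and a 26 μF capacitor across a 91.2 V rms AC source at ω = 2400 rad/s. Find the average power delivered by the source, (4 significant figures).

X_C = 1/(ωC) = 16.03 Ω
Z = 180.0 − j16.03 Ω
|Z| = √(180.0² + 16.03²) = 180.7 Ω
∠Z = arctan(-16.03/180.0) = -5.088°
I = V/|Z| = 504.7 mA
P = VI cos φ = 91.2 × 0.5047 × cos(-5.088°) = 45.84 W

45.84 W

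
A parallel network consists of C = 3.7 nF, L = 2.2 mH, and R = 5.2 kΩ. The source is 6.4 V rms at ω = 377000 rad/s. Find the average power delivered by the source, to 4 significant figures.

X_L = ωL = 829.4 Ω
X_C = 1/(ωC) = 716.9 Ω
Parallel: admittances add. Y = 1/R + 1/(jωL) + jωC
Y = (0.0001923 + j0.0001892) S
|Y| = 0.0002698 S → |Z| = 1/|Y| = 3707 Ω, ∠Z = −∠Y = -44.53°
I = V/|Z| = 1.727 mA
P = VI cos φ = 6.4 × 0.001727 × cos(-44.53°) = 7.877 mW

7.877 mW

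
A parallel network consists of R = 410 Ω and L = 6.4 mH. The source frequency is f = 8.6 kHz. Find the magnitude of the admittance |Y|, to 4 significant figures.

ω = 2πf = 54040 rad/s
X_L = ωL = 345.8 Ω
Parallel: admittances add. Y = 1/R + 1/(jωL)
Y = (0.002439 − j0.002892) S
|Y| = 0.003783 S → |Z| = 1/|Y| = 264.3 Ω, ∠Z = −∠Y = 49.85°

3.783 mS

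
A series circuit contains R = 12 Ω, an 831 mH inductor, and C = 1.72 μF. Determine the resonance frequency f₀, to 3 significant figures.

133 Hz

ω₀ = 1/√(LC) = 1/√(0.831 × 1.72e-06) = 836.4 rad/s
f₀ = ω₀/(2π) = 133 Hz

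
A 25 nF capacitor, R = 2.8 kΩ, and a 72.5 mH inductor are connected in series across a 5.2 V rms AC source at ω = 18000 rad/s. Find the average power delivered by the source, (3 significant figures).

8.72 mW

X_L = ωL = 1300 Ω
X_C = 1/(ωC) = 2220 Ω
Net reactance X = X_L − X_C = -917 Ω
Z = 2800 − j917 Ω
|Z| = √(2800² + 917²) = 2950 Ω
∠Z = arctan(-917/2800) = -18.1°
I = V/|Z| = 1.76 mA
P = VI cos φ = 5.2 × 0.00176 × cos(-18.1°) = 8.72 mW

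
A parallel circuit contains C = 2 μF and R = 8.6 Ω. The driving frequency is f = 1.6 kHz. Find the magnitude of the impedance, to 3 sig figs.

ω = 2πf = 10050 rad/s
X_C = 1/(ωC) = 49.7 Ω
Parallel: admittances add. Y = 1/R + jωC
Y = (0.116 + j0.0201) S
|Y| = 0.118 S → |Z| = 1/|Y| = 8.47 Ω, ∠Z = −∠Y = -9.81°

8.47 Ω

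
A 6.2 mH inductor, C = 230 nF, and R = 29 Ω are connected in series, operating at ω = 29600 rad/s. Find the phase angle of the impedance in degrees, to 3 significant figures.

51.6°

X_L = ωL = 184 Ω
X_C = 1/(ωC) = 147 Ω
Net reactance X = X_L − X_C = 36.6 Ω
Z = 29.0 + j36.6 Ω
|Z| = √(29.0² + 36.6²) = 46.7 Ω
∠Z = arctan(36.6/29.0) = 51.6°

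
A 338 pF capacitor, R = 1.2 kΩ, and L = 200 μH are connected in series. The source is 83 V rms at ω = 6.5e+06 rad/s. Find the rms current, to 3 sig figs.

X_L = ωL = 1300 Ω
X_C = 1/(ωC) = 455 Ω
Net reactance X = X_L − X_C = 845 Ω
Z = 1200 + j845 Ω
|Z| = √(1200² + 845²) = 1470 Ω
I = V/|Z| = 83/1470 = 56.6 mA

56.6 mA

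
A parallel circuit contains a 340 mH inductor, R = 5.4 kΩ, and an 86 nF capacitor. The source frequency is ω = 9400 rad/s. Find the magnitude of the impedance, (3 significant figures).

1890 Ω

X_L = ωL = 3200 Ω
X_C = 1/(ωC) = 1240 Ω
Parallel: admittances add. Y = 1/R + 1/(jωL) + jωC
Y = (0.000185 + j0.000496) S
|Y| = 0.000529 S → |Z| = 1/|Y| = 1890 Ω, ∠Z = −∠Y = -69.5°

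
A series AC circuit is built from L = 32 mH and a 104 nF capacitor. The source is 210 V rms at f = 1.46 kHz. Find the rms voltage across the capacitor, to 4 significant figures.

291.7 V

ω = 2πf = 9173 rad/s
X_L = ωL = 293.6 Ω
X_C = 1/(ωC) = 1048 Ω
Net reactance X = X_L − X_C = -754.6 Ω
Z = − j754.6 Ω
|Z| = √(0² + 754.6²) = 754.6 Ω
I = V/|Z| = 278.3 mA
V_C = I·|Z_C| = 0.2783 × 1048 = 291.7 V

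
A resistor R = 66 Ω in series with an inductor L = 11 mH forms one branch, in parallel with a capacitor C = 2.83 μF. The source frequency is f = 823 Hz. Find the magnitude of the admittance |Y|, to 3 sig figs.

11.3 mS

ω = 2πf = 5171 rad/s
X_L = ωL = 56.9 Ω
X_C = 1/(ωC) = 68.3 Ω
Branch 1 (R+jX_L): Z₁ = 66.0 + j56.9 Ω, |Z₁| = 87.1 Ω
Branch 2 (−jX_C): Z₂ = −j68.3 Ω
Parallel: Z = Z₁Z₂/(Z₁+Z₂), |Z| = 88.9 Ω, ∠Z = -39.4°
|Y| = 1/|Z| = 11.3 mS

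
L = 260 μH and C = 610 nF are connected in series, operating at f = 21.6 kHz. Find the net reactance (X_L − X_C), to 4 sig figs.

23.21 Ω

ω = 2πf = 135700 rad/s
X_L = ωL = 35.29 Ω
X_C = 1/(ωC) = 12.08 Ω
X = 35.29 − 12.08 = 23.21 Ω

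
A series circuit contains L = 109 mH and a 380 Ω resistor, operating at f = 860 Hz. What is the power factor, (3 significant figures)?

ω = 2πf = 5404 rad/s
X_L = ωL = 589 Ω
Z = 380 + j589 Ω
|Z| = √(380² + 589²) = 701 Ω
∠Z = arctan(589/380) = 57.2°
cos φ = cos(57.2°) = 0.542

0.542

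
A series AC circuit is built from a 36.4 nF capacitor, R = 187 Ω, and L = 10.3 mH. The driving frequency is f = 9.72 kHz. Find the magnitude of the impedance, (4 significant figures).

259.0 Ω

ω = 2πf = 61070 rad/s
X_L = ωL = 629.0 Ω
X_C = 1/(ωC) = 449.8 Ω
Net reactance X = X_L − X_C = 179.2 Ω
Z = 187.0 + j179.2 Ω
|Z| = √(187.0² + 179.2²) = 259.0 Ω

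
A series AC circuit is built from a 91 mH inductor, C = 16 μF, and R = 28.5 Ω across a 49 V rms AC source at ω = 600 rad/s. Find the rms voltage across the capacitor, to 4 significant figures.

89.27 V

X_L = ωL = 54.60 Ω
X_C = 1/(ωC) = 104.2 Ω
Net reactance X = X_L − X_C = -49.57 Ω
Z = 28.50 − j49.57 Ω
|Z| = √(28.50² + 49.57²) = 57.18 Ω
I = V/|Z| = 857.0 mA
V_C = I·|Z_C| = 0.8570 × 104.2 = 89.27 V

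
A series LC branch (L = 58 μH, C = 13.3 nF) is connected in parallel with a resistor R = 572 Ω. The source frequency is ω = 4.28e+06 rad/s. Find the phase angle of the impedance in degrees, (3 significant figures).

68.0°

X_L = ωL = 248 Ω
X_C = 1/(ωC) = 17.6 Ω
Branch 1: Z₁ = R = 572 Ω
Branch 2 (series LC): Z₂ = j(X_L − X_C) = j231 Ω
Parallel: Z = Z₁Z₂/(Z₁+Z₂), |Z| = 214 Ω, ∠Z = 68.0°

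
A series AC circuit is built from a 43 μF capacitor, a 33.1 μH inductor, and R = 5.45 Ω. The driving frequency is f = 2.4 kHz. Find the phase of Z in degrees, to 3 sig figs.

ω = 2πf = 15080 rad/s
X_L = ωL = 0.499 Ω
X_C = 1/(ωC) = 1.54 Ω
Net reactance X = X_L − X_C = -1.04 Ω
Z = 5.45 − j1.04 Ω
|Z| = √(5.45² + 1.04²) = 5.55 Ω
∠Z = arctan(-1.04/5.45) = -10.8°

-10.8°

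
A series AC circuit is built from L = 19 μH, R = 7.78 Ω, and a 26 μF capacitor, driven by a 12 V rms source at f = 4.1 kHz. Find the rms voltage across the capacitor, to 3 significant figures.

2.28 V

ω = 2πf = 25760 rad/s
X_L = ωL = 0.489 Ω
X_C = 1/(ωC) = 1.49 Ω
Net reactance X = X_L − X_C = -1.00 Ω
Z = 7.78 − j1.00 Ω
|Z| = √(7.78² + 1.00²) = 7.84 Ω
I = V/|Z| = 1.53 A
V_C = I·|Z_C| = 1.53 × 1.49 = 2.28 V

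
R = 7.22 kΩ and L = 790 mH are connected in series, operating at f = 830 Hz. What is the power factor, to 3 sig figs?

0.869

ω = 2πf = 5215 rad/s
X_L = ωL = 4120 Ω
Z = 7220 + j4120 Ω
|Z| = √(7220² + 4120²) = 8310 Ω
∠Z = arctan(4120/7220) = 29.7°
cos φ = cos(29.7°) = 0.869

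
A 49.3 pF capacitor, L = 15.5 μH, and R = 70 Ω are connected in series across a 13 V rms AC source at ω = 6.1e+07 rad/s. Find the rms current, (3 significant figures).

21.1 mA

X_L = ωL = 946 Ω
X_C = 1/(ωC) = 333 Ω
Net reactance X = X_L − X_C = 613 Ω
Z = 70.0 + j613 Ω
|Z| = √(70.0² + 613²) = 617 Ω
I = V/|Z| = 13/617 = 21.1 mA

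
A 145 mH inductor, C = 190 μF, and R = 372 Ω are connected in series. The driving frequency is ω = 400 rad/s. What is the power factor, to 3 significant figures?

X_L = ωL = 58.0 Ω
X_C = 1/(ωC) = 13.2 Ω
Net reactance X = X_L − X_C = 44.8 Ω
Z = 372 + j44.8 Ω
|Z| = √(372² + 44.8²) = 375 Ω
∠Z = arctan(44.8/372) = 6.87°
cos φ = cos(6.87°) = 0.993

0.993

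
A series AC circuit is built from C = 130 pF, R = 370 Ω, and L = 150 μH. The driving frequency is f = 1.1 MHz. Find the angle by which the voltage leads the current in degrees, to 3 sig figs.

ω = 2πf = 6.912e+06 rad/s
X_L = ωL = 1040 Ω
X_C = 1/(ωC) = 1110 Ω
Net reactance X = X_L − X_C = -76.2 Ω
Z = 370 − j76.2 Ω
|Z| = √(370² + 76.2²) = 378 Ω
∠Z = arctan(-76.2/370) = -11.6°

-11.6°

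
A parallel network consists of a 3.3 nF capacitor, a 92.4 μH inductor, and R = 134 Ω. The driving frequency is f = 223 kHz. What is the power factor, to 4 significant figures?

ω = 2πf = 1.401e+06 rad/s
X_L = ωL = 129.5 Ω
X_C = 1/(ωC) = 216.3 Ω
Parallel: admittances add. Y = 1/R + 1/(jωL) + jωC
Y = (0.007463 − j0.003100) S
|Y| = 0.008081 S → |Z| = 1/|Y| = 123.7 Ω, ∠Z = −∠Y = 22.56°
cos φ = cos(22.56°) = 0.9235

0.9235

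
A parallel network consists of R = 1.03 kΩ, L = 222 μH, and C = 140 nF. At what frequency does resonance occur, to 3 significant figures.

28.5 kHz

ω₀ = 1/√(LC) = 1/√(0.000222 × 1.4e-07) = 179400 rad/s
f₀ = ω₀/(2π) = 28.5 kHz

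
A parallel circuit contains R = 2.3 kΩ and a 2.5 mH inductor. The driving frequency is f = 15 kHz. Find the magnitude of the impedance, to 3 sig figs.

234 Ω

ω = 2πf = 94250 rad/s
X_L = ωL = 236 Ω
Parallel: admittances add. Y = 1/R + 1/(jωL)
Y = (0.000435 − j0.00424) S
|Y| = 0.00427 S → |Z| = 1/|Y| = 234 Ω, ∠Z = −∠Y = 84.2°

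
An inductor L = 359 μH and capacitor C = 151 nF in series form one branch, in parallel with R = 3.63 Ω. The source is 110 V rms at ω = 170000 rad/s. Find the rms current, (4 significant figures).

X_L = ωL = 61.03 Ω
X_C = 1/(ωC) = 38.96 Ω
Branch 1: Z₁ = R = 3.630 Ω
Branch 2 (series LC): Z₂ = j(X_L − X_C) = j22.07 Ω
Parallel: Z = Z₁Z₂/(Z₁+Z₂), |Z| = 3.582 Ω, ∠Z = 9.339°
I = V/|Z| = 110/3.582 = 30.71 A

30.71 A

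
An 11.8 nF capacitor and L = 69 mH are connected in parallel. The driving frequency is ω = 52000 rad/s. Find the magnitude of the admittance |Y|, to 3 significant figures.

X_L = ωL = 3590 Ω
X_C = 1/(ωC) = 1630 Ω
Parallel: admittances add. Y = 1/(jωL) + jωC
Y = (0 + j0.000335) S
|Y| = 0.000335 S → |Z| = 1/|Y| = 2990 Ω, ∠Z = −∠Y = -90.0°

335 μS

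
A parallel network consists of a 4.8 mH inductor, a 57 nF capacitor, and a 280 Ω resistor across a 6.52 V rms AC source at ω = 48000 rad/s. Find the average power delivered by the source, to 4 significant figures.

151.8 mW

X_L = ωL = 230.4 Ω
X_C = 1/(ωC) = 365.5 Ω
Parallel: admittances add. Y = 1/R + 1/(jωL) + jωC
Y = (0.003571 − j0.001604) S
|Y| = 0.003915 S → |Z| = 1/|Y| = 255.4 Ω, ∠Z = −∠Y = 24.19°
I = V/|Z| = 25.53 mA
P = VI cos φ = 6.52 × 0.02553 × cos(24.19°) = 151.8 mW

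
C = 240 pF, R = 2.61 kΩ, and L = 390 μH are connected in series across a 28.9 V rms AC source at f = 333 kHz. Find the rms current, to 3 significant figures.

10.1 mA

ω = 2πf = 2.092e+06 rad/s
X_L = ωL = 816 Ω
X_C = 1/(ωC) = 1990 Ω
Net reactance X = X_L − X_C = -1180 Ω
Z = 2610 − j1180 Ω
|Z| = √(2610² + 1180²) = 2860 Ω
I = V/|Z| = 28.9/2860 = 10.1 mA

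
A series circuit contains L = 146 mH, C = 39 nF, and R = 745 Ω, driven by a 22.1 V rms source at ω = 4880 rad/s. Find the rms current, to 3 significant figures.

4.80 mA

X_L = ωL = 712 Ω
X_C = 1/(ωC) = 5250 Ω
Net reactance X = X_L − X_C = -4540 Ω
Z = 745 − j4540 Ω
|Z| = √(745² + 4540²) = 4600 Ω
I = V/|Z| = 22.1/4600 = 4.80 mA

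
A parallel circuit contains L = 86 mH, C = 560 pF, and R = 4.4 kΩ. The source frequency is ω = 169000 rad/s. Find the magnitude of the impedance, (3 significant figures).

X_L = ωL = 14500 Ω
X_C = 1/(ωC) = 10600 Ω
Parallel: admittances add. Y = 1/R + 1/(jωL) + jωC
Y = (0.000227 + j2.58e-05) S
|Y| = 0.000229 S → |Z| = 1/|Y| = 4370 Ω, ∠Z = −∠Y = -6.49°

4370 Ω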